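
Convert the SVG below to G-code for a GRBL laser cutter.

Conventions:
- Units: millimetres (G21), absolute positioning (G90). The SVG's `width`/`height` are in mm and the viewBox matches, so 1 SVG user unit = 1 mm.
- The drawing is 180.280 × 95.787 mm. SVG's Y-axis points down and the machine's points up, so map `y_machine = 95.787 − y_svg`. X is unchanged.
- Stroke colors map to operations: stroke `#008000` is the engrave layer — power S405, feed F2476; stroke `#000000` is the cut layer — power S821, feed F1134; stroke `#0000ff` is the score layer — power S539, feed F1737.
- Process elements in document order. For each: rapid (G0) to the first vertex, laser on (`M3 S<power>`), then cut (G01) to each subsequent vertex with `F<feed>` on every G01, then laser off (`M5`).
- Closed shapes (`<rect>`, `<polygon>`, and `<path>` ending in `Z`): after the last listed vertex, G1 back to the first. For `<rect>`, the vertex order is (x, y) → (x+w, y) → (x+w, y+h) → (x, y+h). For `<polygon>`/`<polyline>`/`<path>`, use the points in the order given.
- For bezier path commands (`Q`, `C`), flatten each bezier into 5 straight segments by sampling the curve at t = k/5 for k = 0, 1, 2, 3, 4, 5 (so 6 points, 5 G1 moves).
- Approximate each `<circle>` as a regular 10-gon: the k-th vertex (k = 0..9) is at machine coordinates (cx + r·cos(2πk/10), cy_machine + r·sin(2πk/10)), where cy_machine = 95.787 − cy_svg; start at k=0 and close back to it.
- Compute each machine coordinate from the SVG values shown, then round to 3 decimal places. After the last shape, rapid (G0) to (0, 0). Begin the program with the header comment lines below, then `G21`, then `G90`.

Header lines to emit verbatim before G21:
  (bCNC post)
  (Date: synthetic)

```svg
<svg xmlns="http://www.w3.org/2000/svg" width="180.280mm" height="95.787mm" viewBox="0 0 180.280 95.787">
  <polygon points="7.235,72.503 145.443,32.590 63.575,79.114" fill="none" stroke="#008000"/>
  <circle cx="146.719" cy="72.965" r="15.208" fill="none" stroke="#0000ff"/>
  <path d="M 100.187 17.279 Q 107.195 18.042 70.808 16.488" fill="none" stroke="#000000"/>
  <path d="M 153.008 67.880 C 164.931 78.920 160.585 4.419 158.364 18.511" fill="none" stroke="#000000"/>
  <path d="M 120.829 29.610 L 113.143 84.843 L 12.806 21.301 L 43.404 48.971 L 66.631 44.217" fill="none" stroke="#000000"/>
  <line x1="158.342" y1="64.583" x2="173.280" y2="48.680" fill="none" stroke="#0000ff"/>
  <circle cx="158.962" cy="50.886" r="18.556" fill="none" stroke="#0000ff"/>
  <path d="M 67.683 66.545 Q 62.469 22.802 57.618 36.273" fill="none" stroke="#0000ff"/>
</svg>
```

viewBox `0 0 180.280 95.787` with mm width/height → 1 unit = 1 mm. Flip: y_m = 95.787 − y_svg.

**Shape 1** — `<polygon>` closed polygon, stroke `#008000` → engrave (S405, F2476). Machine vertices: (7.235,23.284) → (145.443,63.197) → (63.575,16.673) → (7.235,23.284). Closed: final G1 returns to the first vertex.

**Shape 2** — `<circle>` circle, stroke `#0000ff` → score (S539, F1737). Machine vertices: (161.927,22.822) → (159.023,31.761) → (151.419,37.286) → (142.019,37.286) → (134.415,31.761) → (131.511,22.822) → (134.415,13.883) → (142.019,8.358) → (151.419,8.358) → (159.023,13.883) → (161.927,22.822). Closed: final G1 returns to the first vertex.

**Shape 3** — `<path>` quadratic bezier, stroke `#000000` → cut (S821, F1134). Control points (SVG): P0=(100.187,17.279), P1=(107.195,18.042), P2=(70.808,16.488); sampled at t=k/5. Machine vertices: (100.187,78.508) → (101.254,78.295) → (98.850,78.268) → (92.974,78.427) → (83.627,78.770) → (70.808,79.299). Open path.

**Shape 4** — `<path>` cubic bezier, stroke `#000000` → cut (S821, F1134). Control points (SVG): P0=(153.008,67.880), P1=(164.931,78.920), P2=(160.585,4.419), P3=(158.364,18.511); sampled at t=k/5. Machine vertices: (153.008,27.907) → (158.357,30.155) → (160.684,44.574) → (160.872,62.806) → (159.804,76.493) → (158.364,77.276). Open path.

**Shape 5** — `<path>` open polyline, stroke `#000000` → cut (S821, F1134). Machine vertices: (120.829,66.177) → (113.143,10.944) → (12.806,74.486) → (43.404,46.816) → (66.631,51.570). Open path.

**Shape 6** — `<line>` line segment, stroke `#0000ff` → score (S539, F1737). Machine vertices: (158.342,31.204) → (173.280,47.107). Open path.

**Shape 7** — `<circle>` circle, stroke `#0000ff` → score (S539, F1737). Machine vertices: (177.518,44.901) → (173.974,55.808) → (164.696,62.549) → (153.228,62.549) → (143.950,55.808) → (140.406,44.901) → (143.950,33.994) → (153.228,27.253) → (164.696,27.253) → (173.974,33.994) → (177.518,44.901). Closed: final G1 returns to the first vertex.

**Shape 8** — `<path>` quadratic bezier, stroke `#0000ff` → score (S539, F1737). Control points (SVG): P0=(67.683,66.545), P1=(62.469,22.802), P2=(57.618,36.273); sampled at t=k/5. Machine vertices: (67.683,29.242) → (65.612,44.451) → (63.570,55.082) → (61.557,61.137) → (59.573,62.614) → (57.618,59.514). Open path.

(bCNC post)
(Date: synthetic)
G21
G90
G0 X7.235 Y23.284
M3 S405
G01 X145.443 Y63.197 F2476
G01 X63.575 Y16.673 F2476
G01 X7.235 Y23.284 F2476
M5
G0 X161.927 Y22.822
M3 S539
G01 X159.023 Y31.761 F1737
G01 X151.419 Y37.286 F1737
G01 X142.019 Y37.286 F1737
G01 X134.415 Y31.761 F1737
G01 X131.511 Y22.822 F1737
G01 X134.415 Y13.883 F1737
G01 X142.019 Y8.358 F1737
G01 X151.419 Y8.358 F1737
G01 X159.023 Y13.883 F1737
G01 X161.927 Y22.822 F1737
M5
G0 X100.187 Y78.508
M3 S821
G01 X101.254 Y78.295 F1134
G01 X98.850 Y78.268 F1134
G01 X92.974 Y78.427 F1134
G01 X83.627 Y78.770 F1134
G01 X70.808 Y79.299 F1134
M5
G0 X153.008 Y27.907
M3 S821
G01 X158.357 Y30.155 F1134
G01 X160.684 Y44.574 F1134
G01 X160.872 Y62.806 F1134
G01 X159.804 Y76.493 F1134
G01 X158.364 Y77.276 F1134
M5
G0 X120.829 Y66.177
M3 S821
G01 X113.143 Y10.944 F1134
G01 X12.806 Y74.486 F1134
G01 X43.404 Y46.816 F1134
G01 X66.631 Y51.570 F1134
M5
G0 X158.342 Y31.204
M3 S539
G01 X173.280 Y47.107 F1737
M5
G0 X177.518 Y44.901
M3 S539
G01 X173.974 Y55.808 F1737
G01 X164.696 Y62.549 F1737
G01 X153.228 Y62.549 F1737
G01 X143.950 Y55.808 F1737
G01 X140.406 Y44.901 F1737
G01 X143.950 Y33.994 F1737
G01 X153.228 Y27.253 F1737
G01 X164.696 Y27.253 F1737
G01 X173.974 Y33.994 F1737
G01 X177.518 Y44.901 F1737
M5
G0 X67.683 Y29.242
M3 S539
G01 X65.612 Y44.451 F1737
G01 X63.570 Y55.082 F1737
G01 X61.557 Y61.137 F1737
G01 X59.573 Y62.614 F1737
G01 X57.618 Y59.514 F1737
M5
G0 X0.000 Y0.000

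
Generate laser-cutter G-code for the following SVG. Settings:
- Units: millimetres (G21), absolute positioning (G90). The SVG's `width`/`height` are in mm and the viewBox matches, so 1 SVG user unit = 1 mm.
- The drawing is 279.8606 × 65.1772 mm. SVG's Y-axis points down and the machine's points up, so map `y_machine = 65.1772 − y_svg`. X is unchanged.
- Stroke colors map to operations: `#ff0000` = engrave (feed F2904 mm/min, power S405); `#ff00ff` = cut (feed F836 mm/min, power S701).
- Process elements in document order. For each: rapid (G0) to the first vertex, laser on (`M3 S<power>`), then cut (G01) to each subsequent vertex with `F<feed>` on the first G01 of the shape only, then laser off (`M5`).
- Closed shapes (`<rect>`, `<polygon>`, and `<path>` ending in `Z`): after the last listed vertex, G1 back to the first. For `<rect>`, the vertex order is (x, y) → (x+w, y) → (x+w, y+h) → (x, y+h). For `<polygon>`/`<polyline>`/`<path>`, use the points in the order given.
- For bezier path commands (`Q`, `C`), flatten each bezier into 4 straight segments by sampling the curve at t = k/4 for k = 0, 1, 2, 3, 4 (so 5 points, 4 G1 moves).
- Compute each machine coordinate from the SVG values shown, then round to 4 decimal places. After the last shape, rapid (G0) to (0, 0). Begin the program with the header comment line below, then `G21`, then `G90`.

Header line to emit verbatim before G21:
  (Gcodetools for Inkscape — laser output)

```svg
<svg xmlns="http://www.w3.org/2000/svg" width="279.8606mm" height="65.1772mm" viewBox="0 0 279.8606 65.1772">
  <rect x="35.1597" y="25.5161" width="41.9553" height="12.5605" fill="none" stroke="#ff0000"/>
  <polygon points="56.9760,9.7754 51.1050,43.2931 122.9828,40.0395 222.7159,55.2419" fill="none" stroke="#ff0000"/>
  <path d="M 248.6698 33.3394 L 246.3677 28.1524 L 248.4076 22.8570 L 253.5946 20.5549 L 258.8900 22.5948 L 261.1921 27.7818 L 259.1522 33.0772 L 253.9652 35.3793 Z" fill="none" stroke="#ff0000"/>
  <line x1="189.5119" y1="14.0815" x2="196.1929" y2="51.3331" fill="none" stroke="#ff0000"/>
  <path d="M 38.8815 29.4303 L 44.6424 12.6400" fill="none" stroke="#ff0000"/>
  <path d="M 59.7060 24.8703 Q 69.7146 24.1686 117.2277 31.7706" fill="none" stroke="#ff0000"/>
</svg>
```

1 u = 1 mm; y_m = 65.1772 − y.

[1] `<rect>` rectangle, #ff0000→engrave S405 F2904: (35.1597,39.6611) → (77.1150,39.6611) → (77.1150,27.1006) → (35.1597,27.1006) → (35.1597,39.6611) (closed)

[2] `<polygon>` closed polygon, #ff0000→engrave S405 F2904: (56.9760,55.4018) → (51.1050,21.8841) → (122.9828,25.1377) → (222.7159,9.9353) → (56.9760,55.4018) (closed)

[3] `<path>` regular polygon, #ff0000→engrave S405 F2904: (248.6698,31.8378) → (246.3677,37.0248) → (248.4076,42.3202) → (253.5946,44.6223) → (258.8900,42.5824) → (261.1921,37.3954) → (259.1522,32.1000) → (253.9652,29.7979) → (248.6698,31.8378) (closed)

[4] `<line>` line segment, #ff0000→engrave S405 F2904: (189.5119,51.0957) → (196.1929,13.8441)

[5] `<path>` line segment, #ff0000→engrave S405 F2904: (38.8815,35.7469) → (44.6424,52.5372)

[6] `<path>` quadratic bezier, #ff0000→engrave S405 F2904: (59.7060,40.3069) → (67.0543,40.1388) → (79.0907,38.9327) → (95.8152,36.6886) → (117.2277,33.4066)

(Gcodetools for Inkscape — laser output)
G21
G90
G0 X35.1597 Y39.6611
M3 S405
G01 X77.1150 Y39.6611 F2904
G01 X77.1150 Y27.1006
G01 X35.1597 Y27.1006
G01 X35.1597 Y39.6611
M5
G0 X56.9760 Y55.4018
M3 S405
G01 X51.1050 Y21.8841 F2904
G01 X122.9828 Y25.1377
G01 X222.7159 Y9.9353
G01 X56.9760 Y55.4018
M5
G0 X248.6698 Y31.8378
M3 S405
G01 X246.3677 Y37.0248 F2904
G01 X248.4076 Y42.3202
G01 X253.5946 Y44.6223
G01 X258.8900 Y42.5824
G01 X261.1921 Y37.3954
G01 X259.1522 Y32.1000
G01 X253.9652 Y29.7979
G01 X248.6698 Y31.8378
M5
G0 X189.5119 Y51.0957
M3 S405
G01 X196.1929 Y13.8441 F2904
M5
G0 X38.8815 Y35.7469
M3 S405
G01 X44.6424 Y52.5372 F2904
M5
G0 X59.7060 Y40.3069
M3 S405
G01 X67.0543 Y40.1388 F2904
G01 X79.0907 Y38.9327
G01 X95.8152 Y36.6886
G01 X117.2277 Y33.4066
M5
G0 X0.0000 Y0.0000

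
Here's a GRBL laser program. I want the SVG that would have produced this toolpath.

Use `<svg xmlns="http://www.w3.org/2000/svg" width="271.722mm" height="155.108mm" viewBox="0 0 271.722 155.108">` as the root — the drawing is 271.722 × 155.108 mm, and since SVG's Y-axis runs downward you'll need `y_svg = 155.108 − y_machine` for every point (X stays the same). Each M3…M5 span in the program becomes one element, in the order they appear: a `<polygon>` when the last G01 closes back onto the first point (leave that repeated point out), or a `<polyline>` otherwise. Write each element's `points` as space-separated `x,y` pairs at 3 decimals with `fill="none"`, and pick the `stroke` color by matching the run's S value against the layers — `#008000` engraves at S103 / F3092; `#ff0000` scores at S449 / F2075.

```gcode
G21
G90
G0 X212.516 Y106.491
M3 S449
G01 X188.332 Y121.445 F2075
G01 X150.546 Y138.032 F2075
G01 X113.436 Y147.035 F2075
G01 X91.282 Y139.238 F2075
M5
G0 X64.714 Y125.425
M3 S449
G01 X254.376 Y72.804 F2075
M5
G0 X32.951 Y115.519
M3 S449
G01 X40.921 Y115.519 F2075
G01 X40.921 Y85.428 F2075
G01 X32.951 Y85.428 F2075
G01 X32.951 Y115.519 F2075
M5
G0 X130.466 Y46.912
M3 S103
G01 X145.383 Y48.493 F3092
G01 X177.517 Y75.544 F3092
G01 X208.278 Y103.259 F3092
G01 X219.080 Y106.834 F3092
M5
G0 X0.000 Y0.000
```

y_svg = 155.108 − y_m.

[1] S449→`#ff0000` (score); open run; points: 212.516,48.617 188.332,33.663 150.546,17.076 113.436,8.073 91.282,15.870

[2] S449→`#ff0000` (score); open run; points: 64.714,29.683 254.376,82.304

[3] S449→`#ff0000` (score); closed run; points: 32.951,39.589 40.921,39.589 40.921,69.680 32.951,69.680

[4] S103→`#008000` (engrave); open run; points: 130.466,108.196 145.383,106.615 177.517,79.564 208.278,51.849 219.080,48.274

<svg xmlns="http://www.w3.org/2000/svg" width="271.722mm" height="155.108mm" viewBox="0 0 271.722 155.108">
  <polyline points="212.516,48.617 188.332,33.663 150.546,17.076 113.436,8.073 91.282,15.870" fill="none" stroke="#ff0000"/>
  <polyline points="64.714,29.683 254.376,82.304" fill="none" stroke="#ff0000"/>
  <polygon points="32.951,39.589 40.921,39.589 40.921,69.680 32.951,69.680" fill="none" stroke="#ff0000"/>
  <polyline points="130.466,108.196 145.383,106.615 177.517,79.564 208.278,51.849 219.080,48.274" fill="none" stroke="#008000"/>
</svg>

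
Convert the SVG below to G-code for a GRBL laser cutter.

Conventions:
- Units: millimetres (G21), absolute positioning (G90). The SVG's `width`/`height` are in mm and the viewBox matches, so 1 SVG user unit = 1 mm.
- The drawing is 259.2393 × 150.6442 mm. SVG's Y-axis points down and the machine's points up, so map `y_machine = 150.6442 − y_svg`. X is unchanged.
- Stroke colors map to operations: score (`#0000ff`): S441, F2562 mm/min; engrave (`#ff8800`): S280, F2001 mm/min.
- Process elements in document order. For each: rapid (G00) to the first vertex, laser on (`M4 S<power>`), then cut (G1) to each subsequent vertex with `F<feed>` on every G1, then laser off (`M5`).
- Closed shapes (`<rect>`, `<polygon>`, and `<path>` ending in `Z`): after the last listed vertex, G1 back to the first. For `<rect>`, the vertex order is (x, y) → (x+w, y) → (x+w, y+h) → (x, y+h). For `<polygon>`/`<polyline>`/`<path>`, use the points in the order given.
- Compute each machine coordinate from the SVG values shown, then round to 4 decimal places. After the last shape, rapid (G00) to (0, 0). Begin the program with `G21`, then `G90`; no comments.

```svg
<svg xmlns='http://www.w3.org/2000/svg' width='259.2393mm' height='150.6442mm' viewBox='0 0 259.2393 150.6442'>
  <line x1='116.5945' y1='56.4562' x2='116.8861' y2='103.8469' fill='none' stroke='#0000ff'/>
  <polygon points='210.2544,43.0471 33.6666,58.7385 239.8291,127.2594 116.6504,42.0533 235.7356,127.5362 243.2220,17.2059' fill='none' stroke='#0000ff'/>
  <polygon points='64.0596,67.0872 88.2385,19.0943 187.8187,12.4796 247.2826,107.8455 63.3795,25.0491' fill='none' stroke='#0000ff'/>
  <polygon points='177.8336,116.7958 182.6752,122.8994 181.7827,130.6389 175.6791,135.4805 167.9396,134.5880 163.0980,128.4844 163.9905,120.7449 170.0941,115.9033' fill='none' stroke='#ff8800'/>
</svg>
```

G21
G90
G00 X116.5945 Y94.1880
M4 S441
G1 X116.8861 Y46.7973 F2562
M5
G00 X210.2544 Y107.5971
M4 S441
G1 X33.6666 Y91.9057 F2562
G1 X239.8291 Y23.3848 F2562
G1 X116.6504 Y108.5909 F2562
G1 X235.7356 Y23.1080 F2562
G1 X243.2220 Y133.4383 F2562
G1 X210.2544 Y107.5971 F2562
M5
G00 X64.0596 Y83.5570
M4 S441
G1 X88.2385 Y131.5499 F2562
G1 X187.8187 Y138.1646 F2562
G1 X247.2826 Y42.7987 F2562
G1 X63.3795 Y125.5951 F2562
G1 X64.0596 Y83.5570 F2562
M5
G00 X177.8336 Y33.8484
M4 S280
G1 X182.6752 Y27.7448 F2001
G1 X181.7827 Y20.0053 F2001
G1 X175.6791 Y15.1637 F2001
G1 X167.9396 Y16.0562 F2001
G1 X163.0980 Y22.1598 F2001
G1 X163.9905 Y29.8993 F2001
G1 X170.0941 Y34.7409 F2001
G1 X177.8336 Y33.8484 F2001
M5
G00 X0.0000 Y0.0000

Since the viewBox matches the mm dimensions, user units are millimetres directly. The only transform is the Y-flip y_m = 150.6442 − y_svg.

Shape 1 is a line segment drawn with `<line>`. Its stroke #0000ff means score at S441, F2562. After flipping Y the toolpath is (116.5945,94.1880) → (116.8861,46.7973).

Shape 2 is a closed polygon drawn with `<polygon>`. Its stroke #0000ff means score at S441, F2562. After flipping Y the toolpath is (210.2544,107.5971) → (33.6666,91.9057) → (239.8291,23.3848) → (116.6504,108.5909) → (235.7356,23.1080) → (243.2220,133.4383) → (210.2544,107.5971), returning to the start.

Shape 3 is a closed polygon drawn with `<polygon>`. Its stroke #0000ff means score at S441, F2562. After flipping Y the toolpath is (64.0596,83.5570) → (88.2385,131.5499) → (187.8187,138.1646) → (247.2826,42.7987) → (63.3795,125.5951) → (64.0596,83.5570), returning to the start.

Shape 4 is a regular polygon drawn with `<polygon>`. Its stroke #ff8800 means engrave at S280, F2001. After flipping Y the toolpath is (177.8336,33.8484) → (182.6752,27.7448) → (181.7827,20.0053) → (175.6791,15.1637) → (167.9396,16.0562) → (163.0980,22.1598) → (163.9905,29.8993) → (170.0941,34.7409) → (177.8336,33.8484), returning to the start.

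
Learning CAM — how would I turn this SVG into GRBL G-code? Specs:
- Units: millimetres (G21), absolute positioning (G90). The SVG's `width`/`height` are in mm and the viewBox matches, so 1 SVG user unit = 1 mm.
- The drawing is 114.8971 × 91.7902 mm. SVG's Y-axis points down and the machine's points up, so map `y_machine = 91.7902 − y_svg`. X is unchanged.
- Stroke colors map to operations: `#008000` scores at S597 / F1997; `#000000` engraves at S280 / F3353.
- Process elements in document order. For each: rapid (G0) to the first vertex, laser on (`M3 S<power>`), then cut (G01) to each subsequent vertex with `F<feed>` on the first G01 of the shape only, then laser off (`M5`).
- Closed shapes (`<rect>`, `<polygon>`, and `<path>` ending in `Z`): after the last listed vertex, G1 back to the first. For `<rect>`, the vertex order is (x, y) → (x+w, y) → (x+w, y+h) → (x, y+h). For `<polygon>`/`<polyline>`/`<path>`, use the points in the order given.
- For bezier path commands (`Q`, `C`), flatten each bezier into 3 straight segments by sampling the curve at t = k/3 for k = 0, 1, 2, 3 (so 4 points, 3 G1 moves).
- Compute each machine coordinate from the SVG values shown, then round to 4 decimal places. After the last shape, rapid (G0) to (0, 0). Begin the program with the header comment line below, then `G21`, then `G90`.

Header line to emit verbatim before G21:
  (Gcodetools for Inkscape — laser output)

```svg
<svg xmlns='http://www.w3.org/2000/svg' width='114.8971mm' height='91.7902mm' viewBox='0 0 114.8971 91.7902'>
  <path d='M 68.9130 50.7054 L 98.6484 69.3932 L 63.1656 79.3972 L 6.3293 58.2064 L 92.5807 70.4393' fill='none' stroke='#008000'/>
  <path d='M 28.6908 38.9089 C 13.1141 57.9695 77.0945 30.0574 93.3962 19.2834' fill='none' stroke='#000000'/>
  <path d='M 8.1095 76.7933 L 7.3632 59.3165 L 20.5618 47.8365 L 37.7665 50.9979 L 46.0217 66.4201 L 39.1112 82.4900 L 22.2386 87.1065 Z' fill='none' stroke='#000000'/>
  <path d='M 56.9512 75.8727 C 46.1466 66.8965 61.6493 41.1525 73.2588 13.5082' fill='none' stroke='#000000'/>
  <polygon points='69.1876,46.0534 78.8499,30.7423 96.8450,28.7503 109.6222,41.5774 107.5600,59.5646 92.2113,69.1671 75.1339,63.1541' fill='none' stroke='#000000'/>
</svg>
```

viewBox `0 0 114.8971 91.7902` with mm width/height → 1 unit = 1 mm. Flip: y_m = 91.7902 − y_svg.

**Shape 1** — `<path>` open polyline, stroke `#008000` → score (S597, F1997). Machine vertices: (68.9130,41.0848) → (98.6484,22.3970) → (63.1656,12.3930) → (6.3293,33.5838) → (92.5807,21.3509). Open path.

**Shape 2** — `<path>` cubic bezier, stroke `#000000` → engrave (S280, F3353). Control points (SVG): P0=(28.6908,38.9089), P1=(13.1141,57.9695), P2=(77.0945,30.0574), P3=(93.3962,19.2834); sampled at t=k/3. Machine vertices: (28.6908,52.8813) → (34.9207,47.1038) → (65.9140,58.3946) → (93.3962,72.5068). Open path.

**Shape 3** — `<path>` regular polygon, stroke `#000000` → engrave (S280, F3353). Machine vertices: (8.1095,14.9969) → (7.3632,32.4737) → (20.5618,43.9537) → (37.7665,40.7923) → (46.0217,25.3701) → (39.1112,9.3002) → (22.2386,4.6837) → (8.1095,14.9969). Closed: final G1 returns to the first vertex.

**Shape 4** — `<path>` cubic bezier, stroke `#000000` → engrave (S280, F3353). Control points (SVG): P0=(56.9512,75.8727), P1=(46.1466,66.8965), P2=(61.6493,41.1525), P3=(73.2588,13.5082); sampled at t=k/3. Machine vertices: (56.9512,15.9175) → (53.7972,29.9323) → (61.4701,51.8218) → (73.2588,78.2820). Open path.

**Shape 5** — `<polygon>` regular polygon, stroke `#000000` → engrave (S280, F3353). Machine vertices: (69.1876,45.7368) → (78.8499,61.0479) → (96.8450,63.0399) → (109.6222,50.2128) → (107.5600,32.2256) → (92.2113,22.6231) → (75.1339,28.6361) → (69.1876,45.7368). Closed: final G1 returns to the first vertex.

(Gcodetools for Inkscape — laser output)
G21
G90
G0 X68.9130 Y41.0848
M3 S597
G01 X98.6484 Y22.3970 F1997
G01 X63.1656 Y12.3930
G01 X6.3293 Y33.5838
G01 X92.5807 Y21.3509
M5
G0 X28.6908 Y52.8813
M3 S280
G01 X34.9207 Y47.1038 F3353
G01 X65.9140 Y58.3946
G01 X93.3962 Y72.5068
M5
G0 X8.1095 Y14.9969
M3 S280
G01 X7.3632 Y32.4737 F3353
G01 X20.5618 Y43.9537
G01 X37.7665 Y40.7923
G01 X46.0217 Y25.3701
G01 X39.1112 Y9.3002
G01 X22.2386 Y4.6837
G01 X8.1095 Y14.9969
M5
G0 X56.9512 Y15.9175
M3 S280
G01 X53.7972 Y29.9323 F3353
G01 X61.4701 Y51.8218
G01 X73.2588 Y78.2820
M5
G0 X69.1876 Y45.7368
M3 S280
G01 X78.8499 Y61.0479 F3353
G01 X96.8450 Y63.0399
G01 X109.6222 Y50.2128
G01 X107.5600 Y32.2256
G01 X92.2113 Y22.6231
G01 X75.1339 Y28.6361
G01 X69.1876 Y45.7368
M5
G0 X0.0000 Y0.0000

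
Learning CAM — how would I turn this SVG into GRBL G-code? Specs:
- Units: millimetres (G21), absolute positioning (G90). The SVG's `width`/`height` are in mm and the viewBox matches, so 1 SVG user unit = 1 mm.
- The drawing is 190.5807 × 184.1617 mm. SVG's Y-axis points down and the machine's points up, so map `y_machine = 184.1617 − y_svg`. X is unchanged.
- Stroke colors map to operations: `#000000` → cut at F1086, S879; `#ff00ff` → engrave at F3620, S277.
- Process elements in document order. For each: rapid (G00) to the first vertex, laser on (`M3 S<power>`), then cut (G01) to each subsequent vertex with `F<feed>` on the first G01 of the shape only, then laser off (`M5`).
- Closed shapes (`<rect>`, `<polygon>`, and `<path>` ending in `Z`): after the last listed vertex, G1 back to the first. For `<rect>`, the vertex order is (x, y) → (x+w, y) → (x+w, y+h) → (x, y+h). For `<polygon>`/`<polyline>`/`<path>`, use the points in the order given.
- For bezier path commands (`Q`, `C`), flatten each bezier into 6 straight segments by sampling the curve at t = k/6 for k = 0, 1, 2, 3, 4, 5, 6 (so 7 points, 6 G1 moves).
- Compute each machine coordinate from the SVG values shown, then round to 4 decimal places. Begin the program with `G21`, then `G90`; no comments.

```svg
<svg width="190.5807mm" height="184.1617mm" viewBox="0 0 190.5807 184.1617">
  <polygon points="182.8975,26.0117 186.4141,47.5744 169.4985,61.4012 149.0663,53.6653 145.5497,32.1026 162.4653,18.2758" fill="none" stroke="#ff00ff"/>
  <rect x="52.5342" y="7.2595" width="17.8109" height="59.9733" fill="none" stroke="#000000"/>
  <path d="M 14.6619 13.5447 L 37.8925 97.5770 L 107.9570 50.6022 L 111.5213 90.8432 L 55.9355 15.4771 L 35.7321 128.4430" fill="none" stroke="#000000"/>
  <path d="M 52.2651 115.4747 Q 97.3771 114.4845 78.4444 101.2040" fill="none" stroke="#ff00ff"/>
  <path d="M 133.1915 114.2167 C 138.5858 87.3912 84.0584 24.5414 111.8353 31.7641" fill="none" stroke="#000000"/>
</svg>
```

G21
G90
G00 X182.8975 Y158.1500
M3 S277
G01 X186.4141 Y136.5873 F3620
G01 X169.4985 Y122.7605
G01 X149.0663 Y130.4964
G01 X145.5497 Y152.0591
G01 X162.4653 Y165.8859
G01 X182.8975 Y158.1500
M5
G00 X52.5342 Y176.9022
M3 S879
G01 X70.3451 Y176.9022 F1086
G01 X70.3451 Y116.9289
G01 X52.5342 Y116.9289
G01 X52.5342 Y176.9022
M5
G00 X14.6619 Y170.6170
M3 S879
G01 X37.8925 Y86.5847 F1086
G01 X107.9570 Y133.5595
G01 X111.5213 Y93.3185
G01 X55.9355 Y168.6846
G01 X35.7321 Y55.7187
M5
G00 X52.2651 Y68.6870
M3 S277
G01 X65.5234 Y69.3585 F3620
G01 X75.2237 Y70.7127
G01 X81.3659 Y72.7498
G01 X83.9501 Y75.4696
G01 X82.9763 Y78.8723
G01 X78.4444 Y82.9577
M5
G00 X133.1915 Y69.9450
M3 S879
G01 X131.5536 Y85.8686 F1086
G01 X123.8795 Y104.8491
G01 X114.1199 Y123.9394
G01 X106.2255 Y140.1923
G01 X104.1471 Y150.6608
G01 X111.8353 Y152.3976
M5

viewBox `0 0 190.5807 184.1617` with mm width/height → 1 unit = 1 mm. Flip: y_m = 184.1617 − y_svg.

**Shape 1** — `<polygon>` regular polygon, stroke `#ff00ff` → engrave (S277, F3620). Machine vertices: (182.8975,158.1500) → (186.4141,136.5873) → (169.4985,122.7605) → (149.0663,130.4964) → (145.5497,152.0591) → (162.4653,165.8859) → (182.8975,158.1500). Closed: final G1 returns to the first vertex.

**Shape 2** — `<rect>` rectangle, stroke `#000000` → cut (S879, F1086). Machine vertices: (52.5342,176.9022) → (70.3451,176.9022) → (70.3451,116.9289) → (52.5342,116.9289) → (52.5342,176.9022). Closed: final G1 returns to the first vertex.

**Shape 3** — `<path>` open polyline, stroke `#000000` → cut (S879, F1086). Machine vertices: (14.6619,170.6170) → (37.8925,86.5847) → (107.9570,133.5595) → (111.5213,93.3185) → (55.9355,168.6846) → (35.7321,55.7187). Open path.

**Shape 4** — `<path>` quadratic bezier, stroke `#ff00ff` → engrave (S277, F3620). Control points (SVG): P0=(52.2651,115.4747), P1=(97.3771,114.4845), P2=(78.4444,101.2040); sampled at t=k/6. Machine vertices: (52.2651,68.6870) → (65.5234,69.3585) → (75.2237,70.7127) → (81.3659,72.7498) → (83.9501,75.4696) → (82.9763,78.8723) → (78.4444,82.9577). Open path.

**Shape 5** — `<path>` cubic bezier, stroke `#000000` → cut (S879, F1086). Control points (SVG): P0=(133.1915,114.2167), P1=(138.5858,87.3912), P2=(84.0584,24.5414), P3=(111.8353,31.7641); sampled at t=k/6. Machine vertices: (133.1915,69.9450) → (131.5536,85.8686) → (123.8795,104.8491) → (114.1199,123.9394) → (106.2255,140.1923) → (104.1471,150.6608) → (111.8353,152.3976). Open path.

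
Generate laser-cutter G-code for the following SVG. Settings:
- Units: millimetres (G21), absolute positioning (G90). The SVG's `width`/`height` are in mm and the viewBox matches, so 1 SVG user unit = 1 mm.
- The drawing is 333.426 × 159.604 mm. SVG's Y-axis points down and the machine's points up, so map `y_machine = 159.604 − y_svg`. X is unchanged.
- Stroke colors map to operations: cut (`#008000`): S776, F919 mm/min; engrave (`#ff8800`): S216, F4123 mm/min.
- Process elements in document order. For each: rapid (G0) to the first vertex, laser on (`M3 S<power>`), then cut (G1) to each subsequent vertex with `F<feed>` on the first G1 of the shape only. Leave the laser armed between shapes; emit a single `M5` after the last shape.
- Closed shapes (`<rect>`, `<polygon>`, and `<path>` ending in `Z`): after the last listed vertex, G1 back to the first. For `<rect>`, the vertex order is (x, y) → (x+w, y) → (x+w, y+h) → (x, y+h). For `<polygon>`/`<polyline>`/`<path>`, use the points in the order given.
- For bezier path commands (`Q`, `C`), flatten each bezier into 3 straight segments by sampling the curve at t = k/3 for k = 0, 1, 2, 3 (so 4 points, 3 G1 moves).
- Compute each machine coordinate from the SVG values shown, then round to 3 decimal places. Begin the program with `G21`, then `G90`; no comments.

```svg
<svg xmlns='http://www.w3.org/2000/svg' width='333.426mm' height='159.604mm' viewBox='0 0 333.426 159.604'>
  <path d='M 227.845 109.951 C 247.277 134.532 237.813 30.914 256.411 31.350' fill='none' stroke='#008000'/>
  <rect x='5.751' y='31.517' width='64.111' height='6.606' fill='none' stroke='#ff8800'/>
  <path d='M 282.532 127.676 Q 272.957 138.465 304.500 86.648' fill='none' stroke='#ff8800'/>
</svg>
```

G21
G90
G0 X227.845 Y49.653
M3 S776
G1 X239.755 Y59.203 F919
G1 X245.057 Y102.607
G1 X256.411 Y128.254
G0 X5.751 Y128.087
M3 S216
G1 X69.862 Y128.087 F4123
G1 X69.862 Y121.481
G1 X5.751 Y121.481
G1 X5.751 Y128.087
G0 X282.532 Y31.928
M3 S216
G1 X280.717 Y31.692 F4123
G1 X288.040 Y45.368
G1 X304.500 Y72.956
M5

viewBox `0 0 333.426 159.604` with mm width/height → 1 unit = 1 mm. Flip: y_m = 159.604 − y_svg.

**Shape 1** — `<path>` cubic bezier, stroke `#008000` → cut (S776, F919). Control points (SVG): P0=(227.845,109.951), P1=(247.277,134.532), P2=(237.813,30.914), P3=(256.411,31.350); sampled at t=k/3. Machine vertices: (227.845,49.653) → (239.755,59.203) → (245.057,102.607) → (256.411,128.254). Open path.

**Shape 2** — `<rect>` rectangle, stroke `#ff8800` → engrave (S216, F4123). Machine vertices: (5.751,128.087) → (69.862,128.087) → (69.862,121.481) → (5.751,121.481) → (5.751,128.087). Closed: final G1 returns to the first vertex.

**Shape 3** — `<path>` quadratic bezier, stroke `#ff8800` → engrave (S216, F4123). Control points (SVG): P0=(282.532,127.676), P1=(272.957,138.465), P2=(304.500,86.648); sampled at t=k/3. Machine vertices: (282.532,31.928) → (280.717,31.692) → (288.040,45.368) → (304.500,72.956). Open path.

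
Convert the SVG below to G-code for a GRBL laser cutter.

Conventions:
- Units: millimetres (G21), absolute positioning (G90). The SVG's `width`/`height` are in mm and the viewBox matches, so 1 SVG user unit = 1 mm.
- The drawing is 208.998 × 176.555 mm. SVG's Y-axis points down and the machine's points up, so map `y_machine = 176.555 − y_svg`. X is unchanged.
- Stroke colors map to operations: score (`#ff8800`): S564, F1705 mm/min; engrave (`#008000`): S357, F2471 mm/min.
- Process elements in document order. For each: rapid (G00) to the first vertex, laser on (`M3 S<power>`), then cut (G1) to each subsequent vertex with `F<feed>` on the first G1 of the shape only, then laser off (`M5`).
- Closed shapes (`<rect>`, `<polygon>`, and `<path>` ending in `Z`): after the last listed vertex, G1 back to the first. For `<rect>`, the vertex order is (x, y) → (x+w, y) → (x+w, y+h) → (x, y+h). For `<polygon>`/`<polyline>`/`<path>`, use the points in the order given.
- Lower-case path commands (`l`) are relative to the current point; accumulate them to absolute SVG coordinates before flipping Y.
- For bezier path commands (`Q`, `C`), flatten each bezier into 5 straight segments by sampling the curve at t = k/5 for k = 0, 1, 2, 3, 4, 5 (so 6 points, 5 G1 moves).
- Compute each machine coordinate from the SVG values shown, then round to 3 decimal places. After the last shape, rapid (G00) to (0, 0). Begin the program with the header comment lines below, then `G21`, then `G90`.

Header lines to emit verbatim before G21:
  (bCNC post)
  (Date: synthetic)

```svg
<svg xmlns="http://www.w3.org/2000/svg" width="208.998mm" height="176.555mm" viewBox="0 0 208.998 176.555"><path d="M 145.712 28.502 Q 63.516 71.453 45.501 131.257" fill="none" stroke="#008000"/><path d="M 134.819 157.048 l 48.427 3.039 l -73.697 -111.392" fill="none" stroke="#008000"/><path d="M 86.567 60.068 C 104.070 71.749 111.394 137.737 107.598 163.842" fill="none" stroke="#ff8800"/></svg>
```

(bCNC post)
(Date: synthetic)
G21
G90
G00 X145.712 Y148.053
M3 S357
G1 X115.401 Y130.198 F2471
G1 X90.224 Y110.996
G1 X70.182 Y90.445
G1 X55.274 Y68.545
G1 X45.501 Y45.298
M5
G00 X134.819 Y19.507
M3 S357
G1 X183.246 Y16.468 F2471
G1 X109.549 Y127.860
M5
G00 X86.567 Y116.487
M3 S564
G1 X95.840 Y103.715 F1705
G1 X102.624 Y82.431
G1 X106.876 Y57.155
G1 X108.549 Y32.408
G1 X107.598 Y12.713
M5
G00 X0.000 Y0.000

1 u = 1 mm; y_m = 176.555 − y.

[1] `<path>` quadratic bezier, #008000→engrave S357 F2471: (145.712,148.053) → (115.401,130.198) → (90.224,110.996) → (70.182,90.445) → (55.274,68.545) → (45.501,45.298)

[2] `<path>` open polyline, #008000→engrave S357 F2471: (134.819,19.507) → (183.246,16.468) → (109.549,127.860)

[3] `<path>` cubic bezier, #ff8800→score S564 F1705: (86.567,116.487) → (95.840,103.715) → (102.624,82.431) → (106.876,57.155) → (108.549,32.408) → (107.598,12.713)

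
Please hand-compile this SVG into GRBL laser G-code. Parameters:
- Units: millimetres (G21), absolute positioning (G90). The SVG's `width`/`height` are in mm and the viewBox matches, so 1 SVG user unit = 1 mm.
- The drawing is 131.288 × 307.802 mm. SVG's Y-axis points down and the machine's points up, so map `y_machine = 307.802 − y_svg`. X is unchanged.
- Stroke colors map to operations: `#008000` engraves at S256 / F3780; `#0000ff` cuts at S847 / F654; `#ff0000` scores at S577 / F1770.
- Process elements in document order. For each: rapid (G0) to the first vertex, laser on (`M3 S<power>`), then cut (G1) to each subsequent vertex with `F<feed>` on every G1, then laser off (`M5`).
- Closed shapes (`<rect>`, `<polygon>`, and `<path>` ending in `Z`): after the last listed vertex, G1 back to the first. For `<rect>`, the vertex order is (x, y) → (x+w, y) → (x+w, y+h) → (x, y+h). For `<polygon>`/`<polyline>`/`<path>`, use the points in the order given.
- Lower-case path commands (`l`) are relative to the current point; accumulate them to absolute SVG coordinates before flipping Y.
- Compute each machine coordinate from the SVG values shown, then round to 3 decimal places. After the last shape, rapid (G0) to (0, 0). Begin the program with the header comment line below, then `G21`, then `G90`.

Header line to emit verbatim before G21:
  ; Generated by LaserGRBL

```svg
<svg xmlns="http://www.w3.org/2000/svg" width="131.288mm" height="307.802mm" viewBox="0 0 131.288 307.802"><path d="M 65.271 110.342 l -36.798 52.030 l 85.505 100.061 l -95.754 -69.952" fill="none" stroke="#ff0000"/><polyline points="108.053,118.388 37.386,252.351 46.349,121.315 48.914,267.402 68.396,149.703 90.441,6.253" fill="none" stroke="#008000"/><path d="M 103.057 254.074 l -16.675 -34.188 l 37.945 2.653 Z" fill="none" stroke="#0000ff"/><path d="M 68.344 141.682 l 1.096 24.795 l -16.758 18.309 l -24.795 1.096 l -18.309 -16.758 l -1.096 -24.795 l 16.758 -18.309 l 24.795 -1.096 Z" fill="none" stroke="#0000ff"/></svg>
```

Since the viewBox matches the mm dimensions, user units are millimetres directly. The only transform is the Y-flip y_m = 307.802 − y_svg.

Shape 1 is a open polyline drawn with `<path>`. Its stroke #ff0000 means score at S577, F1770. After flipping Y the toolpath is (65.271,197.460) → (28.473,145.430) → (113.978,45.369) → (18.224,115.321).

Shape 2 is a open polyline drawn with `<polyline>`. Its stroke #008000 means engrave at S256, F3780. After flipping Y the toolpath is (108.053,189.414) → (37.386,55.451) → (46.349,186.487) → (48.914,40.400) → (68.396,158.099) → (90.441,301.549).

Shape 3 is a regular polygon drawn with `<path>`. Its stroke #0000ff means cut at S847, F654. After flipping Y the toolpath is (103.057,53.728) → (86.382,87.916) → (124.327,85.263) → (103.057,53.728), returning to the start.

Shape 4 is a regular polygon drawn with `<path>`. Its stroke #0000ff means cut at S847, F654. After flipping Y the toolpath is (68.344,166.120) → (69.440,141.325) → (52.682,123.016) → (27.887,121.920) → (9.578,138.678) → (8.482,163.473) → (25.240,181.782) → (50.035,182.878) → (68.344,166.120), returning to the start.

; Generated by LaserGRBL
G21
G90
G0 X65.271 Y197.460
M3 S577
G1 X28.473 Y145.430 F1770
G1 X113.978 Y45.369 F1770
G1 X18.224 Y115.321 F1770
M5
G0 X108.053 Y189.414
M3 S256
G1 X37.386 Y55.451 F3780
G1 X46.349 Y186.487 F3780
G1 X48.914 Y40.400 F3780
G1 X68.396 Y158.099 F3780
G1 X90.441 Y301.549 F3780
M5
G0 X103.057 Y53.728
M3 S847
G1 X86.382 Y87.916 F654
G1 X124.327 Y85.263 F654
G1 X103.057 Y53.728 F654
M5
G0 X68.344 Y166.120
M3 S847
G1 X69.440 Y141.325 F654
G1 X52.682 Y123.016 F654
G1 X27.887 Y121.920 F654
G1 X9.578 Y138.678 F654
G1 X8.482 Y163.473 F654
G1 X25.240 Y181.782 F654
G1 X50.035 Y182.878 F654
G1 X68.344 Y166.120 F654
M5
G0 X0.000 Y0.000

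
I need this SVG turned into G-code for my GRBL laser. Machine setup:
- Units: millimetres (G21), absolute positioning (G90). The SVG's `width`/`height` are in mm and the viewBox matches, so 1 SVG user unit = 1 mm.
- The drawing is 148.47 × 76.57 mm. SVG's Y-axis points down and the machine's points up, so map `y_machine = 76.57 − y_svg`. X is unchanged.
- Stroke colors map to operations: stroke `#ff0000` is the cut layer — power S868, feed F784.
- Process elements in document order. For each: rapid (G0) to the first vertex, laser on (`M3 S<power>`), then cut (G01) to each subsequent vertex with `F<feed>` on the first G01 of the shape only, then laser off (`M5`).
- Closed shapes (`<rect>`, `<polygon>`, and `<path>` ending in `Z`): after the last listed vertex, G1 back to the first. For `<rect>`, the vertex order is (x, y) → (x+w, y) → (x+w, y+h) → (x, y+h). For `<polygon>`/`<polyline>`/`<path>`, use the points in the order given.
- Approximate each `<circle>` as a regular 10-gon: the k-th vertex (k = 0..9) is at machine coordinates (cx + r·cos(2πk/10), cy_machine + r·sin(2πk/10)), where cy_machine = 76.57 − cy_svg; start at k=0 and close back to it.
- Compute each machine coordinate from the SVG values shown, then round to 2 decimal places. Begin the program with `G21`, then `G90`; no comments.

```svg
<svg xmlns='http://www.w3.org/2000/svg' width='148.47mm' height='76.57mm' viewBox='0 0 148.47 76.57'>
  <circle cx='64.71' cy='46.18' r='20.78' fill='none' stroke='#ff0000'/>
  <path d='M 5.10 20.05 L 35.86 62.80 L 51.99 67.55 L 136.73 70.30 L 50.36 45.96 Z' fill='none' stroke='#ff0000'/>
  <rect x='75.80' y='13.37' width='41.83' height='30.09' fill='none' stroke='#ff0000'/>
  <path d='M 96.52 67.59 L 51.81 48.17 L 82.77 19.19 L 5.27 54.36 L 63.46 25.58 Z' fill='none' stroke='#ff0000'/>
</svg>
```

1 u = 1 mm; y_m = 76.57 − y.

[1] `<circle>` circle, #ff0000→cut S868 F784: (85.49,30.39) → (81.52,42.60) → (71.13,50.15) → (58.29,50.15) → (47.90,42.60) → (43.93,30.39) → (47.90,18.18) → (58.29,10.63) → (71.13,10.63) → (81.52,18.18) → (85.49,30.39) (closed)

[2] `<path>` closed polygon, #ff0000→cut S868 F784: (5.10,56.52) → (35.86,13.77) → (51.99,9.02) → (136.73,6.27) → (50.36,30.61) → (5.10,56.52) (closed)

[3] `<rect>` rectangle, #ff0000→cut S868 F784: (75.80,63.20) → (117.63,63.20) → (117.63,33.11) → (75.80,33.11) → (75.80,63.20) (closed)

[4] `<path>` closed polygon, #ff0000→cut S868 F784: (96.52,8.98) → (51.81,28.40) → (82.77,57.38) → (5.27,22.21) → (63.46,50.99) → (96.52,8.98) (closed)

G21
G90
G0 X85.49 Y30.39
M3 S868
G01 X81.52 Y42.60 F784
G01 X71.13 Y50.15
G01 X58.29 Y50.15
G01 X47.90 Y42.60
G01 X43.93 Y30.39
G01 X47.90 Y18.18
G01 X58.29 Y10.63
G01 X71.13 Y10.63
G01 X81.52 Y18.18
G01 X85.49 Y30.39
M5
G0 X5.10 Y56.52
M3 S868
G01 X35.86 Y13.77 F784
G01 X51.99 Y9.02
G01 X136.73 Y6.27
G01 X50.36 Y30.61
G01 X5.10 Y56.52
M5
G0 X75.80 Y63.20
M3 S868
G01 X117.63 Y63.20 F784
G01 X117.63 Y33.11
G01 X75.80 Y33.11
G01 X75.80 Y63.20
M5
G0 X96.52 Y8.98
M3 S868
G01 X51.81 Y28.40 F784
G01 X82.77 Y57.38
G01 X5.27 Y22.21
G01 X63.46 Y50.99
G01 X96.52 Y8.98
M5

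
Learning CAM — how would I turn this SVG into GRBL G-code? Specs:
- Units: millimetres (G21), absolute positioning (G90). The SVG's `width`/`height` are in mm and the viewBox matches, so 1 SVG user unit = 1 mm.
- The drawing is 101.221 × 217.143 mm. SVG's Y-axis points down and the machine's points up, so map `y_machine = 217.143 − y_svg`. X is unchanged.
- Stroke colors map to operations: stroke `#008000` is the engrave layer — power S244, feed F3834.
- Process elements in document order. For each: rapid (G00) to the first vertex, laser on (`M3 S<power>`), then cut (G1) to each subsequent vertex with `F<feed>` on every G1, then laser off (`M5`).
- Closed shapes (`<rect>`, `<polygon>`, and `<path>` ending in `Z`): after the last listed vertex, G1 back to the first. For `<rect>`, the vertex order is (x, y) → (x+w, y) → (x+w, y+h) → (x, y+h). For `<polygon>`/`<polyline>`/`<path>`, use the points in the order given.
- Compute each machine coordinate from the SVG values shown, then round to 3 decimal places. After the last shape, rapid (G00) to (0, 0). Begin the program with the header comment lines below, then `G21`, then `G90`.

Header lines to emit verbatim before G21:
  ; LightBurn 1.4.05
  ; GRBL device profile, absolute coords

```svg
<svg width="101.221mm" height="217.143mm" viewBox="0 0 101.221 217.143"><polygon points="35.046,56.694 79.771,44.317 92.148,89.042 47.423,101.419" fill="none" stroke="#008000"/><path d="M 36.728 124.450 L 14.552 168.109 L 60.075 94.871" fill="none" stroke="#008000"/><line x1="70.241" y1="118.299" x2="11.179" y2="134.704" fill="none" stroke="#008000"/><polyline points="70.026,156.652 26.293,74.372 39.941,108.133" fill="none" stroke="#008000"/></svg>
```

; LightBurn 1.4.05
; GRBL device profile, absolute coords
G21
G90
G00 X35.046 Y160.449
M3 S244
G1 X79.771 Y172.826 F3834
G1 X92.148 Y128.101 F3834
G1 X47.423 Y115.724 F3834
G1 X35.046 Y160.449 F3834
M5
G00 X36.728 Y92.693
M3 S244
G1 X14.552 Y49.034 F3834
G1 X60.075 Y122.272 F3834
M5
G00 X70.241 Y98.844
M3 S244
G1 X11.179 Y82.439 F3834
M5
G00 X70.026 Y60.491
M3 S244
G1 X26.293 Y142.771 F3834
G1 X39.941 Y109.010 F3834
M5
G00 X0.000 Y0.000

Since the viewBox matches the mm dimensions, user units are millimetres directly. The only transform is the Y-flip y_m = 217.143 − y_svg.

Shape 1 is a regular polygon drawn with `<polygon>`. Its stroke #008000 means engrave at S244, F3834. After flipping Y the toolpath is (35.046,160.449) → (79.771,172.826) → (92.148,128.101) → (47.423,115.724) → (35.046,160.449), returning to the start.

Shape 2 is a open polyline drawn with `<path>`. Its stroke #008000 means engrave at S244, F3834. After flipping Y the toolpath is (36.728,92.693) → (14.552,49.034) → (60.075,122.272).

Shape 3 is a line segment drawn with `<line>`. Its stroke #008000 means engrave at S244, F3834. After flipping Y the toolpath is (70.241,98.844) → (11.179,82.439).

Shape 4 is a open polyline drawn with `<polyline>`. Its stroke #008000 means engrave at S244, F3834. After flipping Y the toolpath is (70.026,60.491) → (26.293,142.771) → (39.941,109.010).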